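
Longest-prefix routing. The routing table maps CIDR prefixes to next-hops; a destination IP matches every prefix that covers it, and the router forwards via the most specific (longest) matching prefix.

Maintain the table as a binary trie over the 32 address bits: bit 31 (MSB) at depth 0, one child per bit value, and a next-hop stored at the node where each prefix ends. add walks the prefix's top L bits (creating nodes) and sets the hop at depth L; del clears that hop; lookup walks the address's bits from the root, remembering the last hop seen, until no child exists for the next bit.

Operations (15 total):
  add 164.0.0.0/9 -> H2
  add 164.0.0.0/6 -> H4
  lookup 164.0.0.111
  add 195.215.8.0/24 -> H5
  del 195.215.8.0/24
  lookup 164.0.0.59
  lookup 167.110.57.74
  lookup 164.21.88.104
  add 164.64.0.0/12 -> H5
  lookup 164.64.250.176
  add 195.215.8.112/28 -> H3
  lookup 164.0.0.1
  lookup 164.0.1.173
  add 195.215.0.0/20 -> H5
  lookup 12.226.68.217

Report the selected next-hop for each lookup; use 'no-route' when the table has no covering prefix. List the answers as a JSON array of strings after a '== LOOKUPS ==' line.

Apply in order:
  add 164.0.0.0/9 -> H2 at depth 9
  add 164.0.0.0/6 -> H4 at depth 6
  Q 164.0.0.111: descend 101001000 ; hops seen [H4,H2] ; pick H2
  add 195.215.8.0/24 -> H5 at depth 24
  - 195.215.8.0/24 clear@24
  Q 164.0.0.59: descend 101001000 ; hops seen [H4,H2] ; pick H2
  Q 167.110.57.74: descend 101001 ; hops seen [H4] ; pick H4
  Q 164.21.88.104: descend 101001000 ; hops seen [H4,H2] ; pick H2
  add 164.64.0.0/12 -> H5 at depth 12
  Q 164.64.250.176: descend 101001000100 ; hops seen [H4,H2,H5] ; pick H5
  add 195.215.8.112/28 -> H3 at depth 28
  Q 164.0.0.1: descend 101001000 ; hops seen [H4,H2] ; pick H2
  Q 164.0.1.173: descend 101001000 ; hops seen [H4,H2] ; pick H2
  add 195.215.0.0/20 -> H5 at depth 20
  Q 12.226.68.217: descend ε ; hops seen [∅] ; pick no-route

== LOOKUPS ==
["H2","H2","H4","H2","H5","H2","H2","no-route"]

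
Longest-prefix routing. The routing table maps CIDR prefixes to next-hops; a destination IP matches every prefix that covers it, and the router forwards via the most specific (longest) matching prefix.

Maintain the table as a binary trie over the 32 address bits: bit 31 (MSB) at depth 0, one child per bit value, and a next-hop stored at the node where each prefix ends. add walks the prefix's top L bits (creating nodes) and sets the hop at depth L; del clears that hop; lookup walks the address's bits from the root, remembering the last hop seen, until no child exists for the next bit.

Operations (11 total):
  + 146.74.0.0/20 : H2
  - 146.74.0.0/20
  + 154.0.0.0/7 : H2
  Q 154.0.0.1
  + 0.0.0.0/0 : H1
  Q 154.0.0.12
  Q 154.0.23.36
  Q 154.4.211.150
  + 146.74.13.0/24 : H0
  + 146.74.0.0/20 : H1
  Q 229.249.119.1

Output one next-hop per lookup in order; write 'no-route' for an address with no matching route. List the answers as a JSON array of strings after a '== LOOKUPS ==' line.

Process each operation:
  add 146.74.0.0/20 -> H2 at depth 20
  - 146.74.0.0/20 clear@20
  add 154.0.0.0/7 -> H2 at depth 7
  ? 154.0.0.1  path d0:-→d1:-→d2:-→d3:-→d4:-→d5:-→d6:-→d7:H2  best=H2
  add 0.0.0.0/0 -> H1 at depth 0
  ? 154.0.0.12  path d0:H1→d1:-→d2:-→d3:-→d4:-→d5:-→d6:-→d7:H2  best=H2
  ? 154.0.23.36  path d0:H1→d1:-→d2:-→d3:-→d4:-→d5:-→d6:-→d7:H2  best=H2
  ? 154.4.211.150  path d0:H1→d1:-→d2:-→d3:-→d4:-→d5:-→d6:-→d7:H2  best=H2
  add 146.74.13.0/24 -> H0 at depth 24
  add 146.74.0.0/20 -> H1 at depth 20
  ? 229.249.119.1  path d0:H1→d1:-  best=H1

== LOOKUPS ==
["H2","H2","H2","H2","H1"]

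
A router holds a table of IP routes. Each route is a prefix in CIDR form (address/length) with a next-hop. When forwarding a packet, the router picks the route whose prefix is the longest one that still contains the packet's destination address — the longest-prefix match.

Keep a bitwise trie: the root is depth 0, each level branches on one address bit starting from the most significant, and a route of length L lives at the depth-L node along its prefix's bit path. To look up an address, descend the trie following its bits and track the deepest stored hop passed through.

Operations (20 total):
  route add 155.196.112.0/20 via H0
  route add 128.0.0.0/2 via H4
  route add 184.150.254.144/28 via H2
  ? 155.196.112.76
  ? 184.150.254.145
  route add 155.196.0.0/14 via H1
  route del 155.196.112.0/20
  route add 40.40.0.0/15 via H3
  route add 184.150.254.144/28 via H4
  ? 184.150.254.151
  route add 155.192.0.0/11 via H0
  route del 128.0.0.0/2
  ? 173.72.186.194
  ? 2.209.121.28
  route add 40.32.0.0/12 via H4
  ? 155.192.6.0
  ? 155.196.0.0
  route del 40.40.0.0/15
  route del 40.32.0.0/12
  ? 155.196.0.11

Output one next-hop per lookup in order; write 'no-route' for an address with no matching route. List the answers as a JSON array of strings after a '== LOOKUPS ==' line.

Process each operation:
  + 155.196.112.0/20 (H0) depth=20
  + 128.0.0.0/2 (H4) depth=2
  + 184.150.254.144/28 (H2) depth=28
  Q 155.196.112.76: descend 10011011110001000111 ; hops seen [H4,H0] ; pick H0
  Q 184.150.254.145: descend 1011100010010110111111101001 ; hops seen [H4,H2] ; pick H2
  + 155.196.0.0/14 (H1) depth=14
  - 155.196.112.0/20 clear@20
  + 40.40.0.0/15 (H3) depth=15
  + 184.150.254.144/28 (H4) depth=28
  Q 184.150.254.151: descend 1011100010010110111111101001 ; hops seen [H4,H4] ; pick H4
  + 155.192.0.0/11 (H0) depth=11
  - 128.0.0.0/2 clear@2
  Q 173.72.186.194: descend 101 ; hops seen [∅] ; pick no-route
  Q 2.209.121.28: descend 00 ; hops seen [∅] ; pick no-route
  + 40.32.0.0/12 (H4) depth=12
  Q 155.192.6.0: descend 1001101111000 ; hops seen [H0] ; pick H0
  Q 155.196.0.0: descend 10011011110001000 ; hops seen [H0,H1] ; pick H1
  - 40.40.0.0/15 clear@15
  - 40.32.0.0/12 clear@12
  Q 155.196.0.11: descend 10011011110001000 ; hops seen [H0,H1] ; pick H1

== LOOKUPS ==
["H0","H2","H4","no-route","no-route","H0","H1","H1"]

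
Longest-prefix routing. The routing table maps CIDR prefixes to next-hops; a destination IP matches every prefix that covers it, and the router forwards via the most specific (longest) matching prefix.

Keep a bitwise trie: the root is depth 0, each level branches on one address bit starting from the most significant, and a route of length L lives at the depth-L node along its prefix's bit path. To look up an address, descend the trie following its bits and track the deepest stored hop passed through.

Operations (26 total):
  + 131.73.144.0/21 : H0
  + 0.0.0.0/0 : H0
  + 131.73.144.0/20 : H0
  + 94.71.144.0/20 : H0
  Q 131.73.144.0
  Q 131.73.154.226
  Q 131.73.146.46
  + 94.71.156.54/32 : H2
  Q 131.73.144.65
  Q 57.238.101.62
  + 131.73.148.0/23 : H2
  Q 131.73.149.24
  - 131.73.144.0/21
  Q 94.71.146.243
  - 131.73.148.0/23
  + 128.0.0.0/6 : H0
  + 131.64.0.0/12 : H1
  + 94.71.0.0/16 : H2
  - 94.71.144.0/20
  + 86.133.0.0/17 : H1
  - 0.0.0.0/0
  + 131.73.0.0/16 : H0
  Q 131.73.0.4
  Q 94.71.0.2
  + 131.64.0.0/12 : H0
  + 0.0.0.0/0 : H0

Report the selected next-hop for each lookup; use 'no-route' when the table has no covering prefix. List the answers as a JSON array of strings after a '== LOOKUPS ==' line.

Apply in order:
  + 131.73.144.0/21 (H0) depth=21
  + 0.0.0.0/0 (H0) depth=0
  + 131.73.144.0/20 (H0) depth=20
  + 94.71.144.0/20 (H0) depth=20
  ? 131.73.144.0  path d0:H0→d1:-→d2:-→d3:-→d4:-→d5:-→d6:-→d7:-→d8:-→d9:-→d10:-→d11:-→d12:-→d13:-→d14:-→d15:-→d16:-→d17:-→d18:-→d19:-→d20:H0→d21:H0  best=H0
  ? 131.73.154.226  path d0:H0→d1:-→d2:-→d3:-→d4:-→d5:-→d6:-→d7:-→d8:-→d9:-→d10:-→d11:-→d12:-→d13:-→d14:-→d15:-→d16:-→d17:-→d18:-→d19:-→d20:H0  best=H0
  ? 131.73.146.46  path d0:H0→d1:-→d2:-→d3:-→d4:-→d5:-→d6:-→d7:-→d8:-→d9:-→d10:-→d11:-→d12:-→d13:-→d14:-→d15:-→d16:-→d17:-→d18:-→d19:-→d20:H0→d21:H0  best=H0
  + 94.71.156.54/32 (H2) depth=32
  ? 131.73.144.65  path d0:H0→d1:-→d2:-→d3:-→d4:-→d5:-→d6:-→d7:-→d8:-→d9:-→d10:-→d11:-→d12:-→d13:-→d14:-→d15:-→d16:-→d17:-→d18:-→d19:-→d20:H0→d21:H0  best=H0
  ? 57.238.101.62  path d0:H0→d1:-  best=H0
  + 131.73.148.0/23 (H2) depth=23
  ? 131.73.149.24  path d0:H0→d1:-→d2:-→d3:-→d4:-→d5:-→d6:-→d7:-→d8:-→d9:-→d10:-→d11:-→d12:-→d13:-→d14:-→d15:-→d16:-→d17:-→d18:-→d19:-→d20:H0→d21:H0→d22:-→d23:H2  best=H2
  del 131.73.144.0/21 (clear depth 21)
  ? 94.71.146.243  path d0:H0→d1:-→d2:-→d3:-→d4:-→d5:-→d6:-→d7:-→d8:-→d9:-→d10:-→d11:-→d12:-→d13:-→d14:-→d15:-→d16:-→d17:-→d18:-→d19:-→d20:H0  best=H0
  del 131.73.148.0/23 (clear depth 23)
  + 128.0.0.0/6 (H0) depth=6
  + 131.64.0.0/12 (H1) depth=12
  + 94.71.0.0/16 (H2) depth=16
  del 94.71.144.0/20 (clear depth 20)
  + 86.133.0.0/17 (H1) depth=17
  del 0.0.0.0/0 (clear depth 0)
  + 131.73.0.0/16 (H0) depth=16
  ? 131.73.0.4  path d0:-→d1:-→d2:-→d3:-→d4:-→d5:-→d6:H0→d7:-→d8:-→d9:-→d10:-→d11:-→d12:H1→d13:-→d14:-→d15:-→d16:H0  best=H0
  ? 94.71.0.2  path d0:-→d1:-→d2:-→d3:-→d4:-→d5:-→d6:-→d7:-→d8:-→d9:-→d10:-→d11:-→d12:-→d13:-→d14:-→d15:-→d16:H2  best=H2
  + 131.64.0.0/12 (H0) depth=12
  + 0.0.0.0/0 (H0) depth=0

== LOOKUPS ==
["H0","H0","H0","H0","H0","H2","H0","H0","H2"]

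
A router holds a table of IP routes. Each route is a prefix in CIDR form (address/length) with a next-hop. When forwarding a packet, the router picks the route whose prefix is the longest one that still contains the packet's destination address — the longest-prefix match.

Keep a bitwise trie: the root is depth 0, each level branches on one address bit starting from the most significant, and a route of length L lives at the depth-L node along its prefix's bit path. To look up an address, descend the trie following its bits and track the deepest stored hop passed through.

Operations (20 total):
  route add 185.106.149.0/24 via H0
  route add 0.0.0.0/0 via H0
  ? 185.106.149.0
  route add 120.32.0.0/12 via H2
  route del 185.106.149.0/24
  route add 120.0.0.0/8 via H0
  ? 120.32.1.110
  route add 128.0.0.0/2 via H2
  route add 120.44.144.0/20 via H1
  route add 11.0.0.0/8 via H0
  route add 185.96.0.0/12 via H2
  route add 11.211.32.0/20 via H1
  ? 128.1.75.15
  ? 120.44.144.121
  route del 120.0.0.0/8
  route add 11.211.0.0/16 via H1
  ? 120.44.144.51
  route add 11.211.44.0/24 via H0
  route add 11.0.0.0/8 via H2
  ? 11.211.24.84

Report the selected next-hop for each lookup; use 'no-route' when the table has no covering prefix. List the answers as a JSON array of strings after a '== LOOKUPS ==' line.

Apply in order:
  + 185.106.149.0/24 (H0) depth=24
  + 0.0.0.0/0 (H0) depth=0
  Q 185.106.149.0: descend 101110010110101010010101 ; hops seen [H0,H0] ; pick H0
  + 120.32.0.0/12 (H2) depth=12
  del 185.106.149.0/24 (clear depth 24)
  + 120.0.0.0/8 (H0) depth=8
  Q 120.32.1.110: descend 011110000010 ; hops seen [H0,H0,H2] ; pick H2
  + 128.0.0.0/2 (H2) depth=2
  + 120.44.144.0/20 (H1) depth=20
  + 11.0.0.0/8 (H0) depth=8
  + 185.96.0.0/12 (H2) depth=12
  + 11.211.32.0/20 (H1) depth=20
  Q 128.1.75.15: descend 10 ; hops seen [H0,H2] ; pick H2
  Q 120.44.144.121: descend 01111000001011001001 ; hops seen [H0,H0,H2,H1] ; pick H1
  del 120.0.0.0/8 (clear depth 8)
  + 11.211.0.0/16 (H1) depth=16
  Q 120.44.144.51: descend 01111000001011001001 ; hops seen [H0,H2,H1] ; pick H1
  + 11.211.44.0/24 (H0) depth=24
  + 11.0.0.0/8 (H2) depth=8
  Q 11.211.24.84: descend 000010111101001100 ; hops seen [H0,H2,H1] ; pick H1

== LOOKUPS ==
["H0","H2","H2","H1","H1","H1"]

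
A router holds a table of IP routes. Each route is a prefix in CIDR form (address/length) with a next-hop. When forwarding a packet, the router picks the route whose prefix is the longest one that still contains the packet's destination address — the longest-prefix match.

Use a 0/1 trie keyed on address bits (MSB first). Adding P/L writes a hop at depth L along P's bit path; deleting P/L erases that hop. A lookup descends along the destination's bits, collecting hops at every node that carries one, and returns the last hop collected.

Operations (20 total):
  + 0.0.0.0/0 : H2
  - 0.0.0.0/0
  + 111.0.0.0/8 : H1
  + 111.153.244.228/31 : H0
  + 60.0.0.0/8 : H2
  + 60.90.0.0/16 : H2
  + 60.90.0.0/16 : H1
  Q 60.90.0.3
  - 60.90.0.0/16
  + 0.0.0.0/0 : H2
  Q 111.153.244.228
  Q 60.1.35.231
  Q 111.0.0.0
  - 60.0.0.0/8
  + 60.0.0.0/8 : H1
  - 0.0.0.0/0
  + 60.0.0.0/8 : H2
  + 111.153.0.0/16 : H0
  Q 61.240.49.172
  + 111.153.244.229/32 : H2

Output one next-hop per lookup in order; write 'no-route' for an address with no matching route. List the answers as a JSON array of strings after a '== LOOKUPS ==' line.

Trace:
  + 0.0.0.0/0 (H2) depth=0
  - 0.0.0.0/0 clear@0
  + 111.0.0.0/8 (H1) depth=8
  + 111.153.244.228/31 (H0) depth=31
  + 60.0.0.0/8 (H2) depth=8
  + 60.90.0.0/16 (H2) depth=16
  + 60.90.0.0/16 (H1) depth=16
  Q 60.90.0.3: descend 0011110001011010 ; hops seen [H2,H1] ; pick H1
  - 60.90.0.0/16 clear@16
  + 0.0.0.0/0 (H2) depth=0
  Q 111.153.244.228: descend 0110111110011001111101001110010 ; hops seen [H2,H1,H0] ; pick H0
  Q 60.1.35.231: descend 001111000 ; hops seen [H2,H2] ; pick H2
  Q 111.0.0.0: descend 01101111 ; hops seen [H2,H1] ; pick H1
  - 60.0.0.0/8 clear@8
  + 60.0.0.0/8 (H1) depth=8
  - 0.0.0.0/0 clear@0
  + 60.0.0.0/8 (H2) depth=8
  + 111.153.0.0/16 (H0) depth=16
  Q 61.240.49.172: descend 0011110 ; hops seen [∅] ; pick no-route
  + 111.153.244.229/32 (H2) depth=32

== LOOKUPS ==
["H1","H0","H2","H1","no-route"]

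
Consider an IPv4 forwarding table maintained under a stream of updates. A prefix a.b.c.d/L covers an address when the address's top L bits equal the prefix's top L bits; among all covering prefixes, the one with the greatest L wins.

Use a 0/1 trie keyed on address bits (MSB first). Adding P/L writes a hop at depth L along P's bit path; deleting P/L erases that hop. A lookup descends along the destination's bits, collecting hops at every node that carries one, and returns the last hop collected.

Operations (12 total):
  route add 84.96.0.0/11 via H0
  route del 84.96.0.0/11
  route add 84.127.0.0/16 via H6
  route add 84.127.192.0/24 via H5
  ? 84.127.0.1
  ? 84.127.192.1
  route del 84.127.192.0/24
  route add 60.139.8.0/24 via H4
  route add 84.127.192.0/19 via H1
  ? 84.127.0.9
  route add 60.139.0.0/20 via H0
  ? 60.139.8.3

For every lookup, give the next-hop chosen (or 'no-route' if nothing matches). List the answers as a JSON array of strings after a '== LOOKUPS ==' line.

Trace:
  add 84.96.0.0/11 -> H0 at depth 11
  - 84.96.0.0/11 clear@11
  add 84.127.0.0/16 -> H6 at depth 16
  add 84.127.192.0/24 -> H5 at depth 24
  Q 84.127.0.1: descend 0101010001111111 ; hops seen [H6] ; pick H6
  Q 84.127.192.1: descend 010101000111111111000000 ; hops seen [H6,H5] ; pick H5
  - 84.127.192.0/24 clear@24
  add 60.139.8.0/24 -> H4 at depth 24
  add 84.127.192.0/19 -> H1 at depth 19
  Q 84.127.0.9: descend 0101010001111111 ; hops seen [H6] ; pick H6
  add 60.139.0.0/20 -> H0 at depth 20
  Q 60.139.8.3: descend 001111001000101100001000 ; hops seen [H0,H4] ; pick H4

== LOOKUPS ==
["H6","H5","H6","H4"]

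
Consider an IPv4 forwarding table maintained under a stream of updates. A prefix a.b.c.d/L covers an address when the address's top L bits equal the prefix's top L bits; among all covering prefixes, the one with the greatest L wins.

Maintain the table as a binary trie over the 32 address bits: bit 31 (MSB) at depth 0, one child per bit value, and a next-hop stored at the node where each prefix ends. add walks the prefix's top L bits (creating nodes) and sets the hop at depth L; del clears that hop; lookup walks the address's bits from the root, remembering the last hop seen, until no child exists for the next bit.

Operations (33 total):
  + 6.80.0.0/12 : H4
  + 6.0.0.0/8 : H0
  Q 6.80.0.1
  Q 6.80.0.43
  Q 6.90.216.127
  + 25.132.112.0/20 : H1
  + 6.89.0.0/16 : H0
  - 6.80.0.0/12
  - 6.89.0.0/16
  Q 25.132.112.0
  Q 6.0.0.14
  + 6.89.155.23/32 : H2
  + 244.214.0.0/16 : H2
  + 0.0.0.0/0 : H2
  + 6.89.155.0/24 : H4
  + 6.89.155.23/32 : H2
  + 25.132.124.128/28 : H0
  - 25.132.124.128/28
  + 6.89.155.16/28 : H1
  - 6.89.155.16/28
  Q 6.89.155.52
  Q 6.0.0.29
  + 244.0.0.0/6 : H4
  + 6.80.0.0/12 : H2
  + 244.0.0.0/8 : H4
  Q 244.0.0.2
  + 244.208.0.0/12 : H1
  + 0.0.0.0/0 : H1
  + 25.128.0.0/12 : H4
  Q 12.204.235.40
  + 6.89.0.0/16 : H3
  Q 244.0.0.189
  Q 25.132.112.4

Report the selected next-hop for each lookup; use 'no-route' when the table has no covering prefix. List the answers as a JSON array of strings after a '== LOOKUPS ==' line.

Apply in order:
  + 6.80.0.0/12 (H4) depth=12
  + 6.0.0.0/8 (H0) depth=8
  ? 6.80.0.1  path d0:-→d1:-→d2:-→d3:-→d4:-→d5:-→d6:-→d7:-→d8:H0→d9:-→d10:-→d11:-→d12:H4  best=H4
  ? 6.80.0.43  path d0:-→d1:-→d2:-→d3:-→d4:-→d5:-→d6:-→d7:-→d8:H0→d9:-→d10:-→d11:-→d12:H4  best=H4
  ? 6.90.216.127  path d0:-→d1:-→d2:-→d3:-→d4:-→d5:-→d6:-→d7:-→d8:H0→d9:-→d10:-→d11:-→d12:H4  best=H4
  + 25.132.112.0/20 (H1) depth=20
  + 6.89.0.0/16 (H0) depth=16
  del 6.80.0.0/12 (clear depth 12)
  del 6.89.0.0/16 (clear depth 16)
  ? 25.132.112.0  path d0:-→d1:-→d2:-→d3:-→d4:-→d5:-→d6:-→d7:-→d8:-→d9:-→d10:-→d11:-→d12:-→d13:-→d14:-→d15:-→d16:-→d17:-→d18:-→d19:-→d20:H1  best=H1
  ? 6.0.0.14  path d0:-→d1:-→d2:-→d3:-→d4:-→d5:-→d6:-→d7:-→d8:H0→d9:-  best=H0
  + 6.89.155.23/32 (H2) depth=32
  + 244.214.0.0/16 (H2) depth=16
  + 0.0.0.0/0 (H2) depth=0
  + 6.89.155.0/24 (H4) depth=24
  + 6.89.155.23/32 (H2) depth=32
  + 25.132.124.128/28 (H0) depth=28
  del 25.132.124.128/28 (clear depth 28)
  + 6.89.155.16/28 (H1) depth=28
  del 6.89.155.16/28 (clear depth 28)
  ? 6.89.155.52  path d0:H2→d1:-→d2:-→d3:-→d4:-→d5:-→d6:-→d7:-→d8:H0→d9:-→d10:-→d11:-→d12:-→d13:-→d14:-→d15:-→d16:-→d17:-→d18:-→d19:-→d20:-→d21:-→d22:-→d23:-→d24:H4→d25:-→d26:-  best=H4
  ? 6.0.0.29  path d0:H2→d1:-→d2:-→d3:-→d4:-→d5:-→d6:-→d7:-→d8:H0→d9:-  best=H0
  + 244.0.0.0/6 (H4) depth=6
  + 6.80.0.0/12 (H2) depth=12
  + 244.0.0.0/8 (H4) depth=8
  ? 244.0.0.2  path d0:H2→d1:-→d2:-→d3:-→d4:-→d5:-→d6:H4→d7:-→d8:H4  best=H4
  + 244.208.0.0/12 (H1) depth=12
  + 0.0.0.0/0 (H1) depth=0
  + 25.128.0.0/12 (H4) depth=12
  ? 12.204.235.40  path d0:H1→d1:-→d2:-→d3:-→d4:-  best=H1
  + 6.89.0.0/16 (H3) depth=16
  ? 244.0.0.189  path d0:H1→d1:-→d2:-→d3:-→d4:-→d5:-→d6:H4→d7:-→d8:H4  best=H4
  ? 25.132.112.4  path d0:H1→d1:-→d2:-→d3:-→d4:-→d5:-→d6:-→d7:-→d8:-→d9:-→d10:-→d11:-→d12:H4→d13:-→d14:-→d15:-→d16:-→d17:-→d18:-→d19:-→d20:H1  best=H1

== LOOKUPS ==
["H4","H4","H4","H1","H0","H4","H0","H4","H1","H4","H1"]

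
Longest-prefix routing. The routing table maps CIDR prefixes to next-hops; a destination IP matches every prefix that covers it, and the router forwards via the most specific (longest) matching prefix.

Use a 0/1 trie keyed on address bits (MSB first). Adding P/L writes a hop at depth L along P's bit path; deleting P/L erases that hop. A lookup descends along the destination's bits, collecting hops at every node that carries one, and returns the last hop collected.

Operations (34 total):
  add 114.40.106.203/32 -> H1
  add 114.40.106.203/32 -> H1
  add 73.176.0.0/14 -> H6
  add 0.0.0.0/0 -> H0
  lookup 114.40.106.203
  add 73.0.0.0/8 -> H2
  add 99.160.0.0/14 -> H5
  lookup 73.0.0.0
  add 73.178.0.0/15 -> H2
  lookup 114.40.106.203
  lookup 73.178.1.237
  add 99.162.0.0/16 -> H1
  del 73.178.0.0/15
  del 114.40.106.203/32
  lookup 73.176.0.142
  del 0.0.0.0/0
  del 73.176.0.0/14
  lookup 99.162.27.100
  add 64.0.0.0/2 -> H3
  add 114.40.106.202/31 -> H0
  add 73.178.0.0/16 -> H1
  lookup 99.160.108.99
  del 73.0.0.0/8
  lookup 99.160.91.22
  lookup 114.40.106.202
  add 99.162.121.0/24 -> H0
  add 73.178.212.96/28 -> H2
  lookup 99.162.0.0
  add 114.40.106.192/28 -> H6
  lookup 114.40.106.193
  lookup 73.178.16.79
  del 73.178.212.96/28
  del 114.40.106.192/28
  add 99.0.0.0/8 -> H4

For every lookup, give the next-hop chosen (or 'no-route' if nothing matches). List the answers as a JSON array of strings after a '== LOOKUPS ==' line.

Process each operation:
  + 114.40.106.203/32 (H1) depth=32
  + 114.40.106.203/32 (H1) depth=32
  + 73.176.0.0/14 (H6) depth=14
  + 0.0.0.0/0 (H0) depth=0
  ? 114.40.106.203  path d0:H0→d1:-→d2:-→d3:-→d4:-→d5:-→d6:-→d7:-→d8:-→d9:-→d10:-→d11:-→d12:-→d13:-→d14:-→d15:-→d16:-→d17:-→d18:-→d19:-→d20:-→d21:-→d22:-→d23:-→d24:-→d25:-→d26:-→d27:-→d28:-→d29:-→d30:-→d31:-→d32:H1  best=H1
  + 73.0.0.0/8 (H2) depth=8
  + 99.160.0.0/14 (H5) depth=14
  ? 73.0.0.0  path d0:H0→d1:-→d2:-→d3:-→d4:-→d5:-→d6:-→d7:-→d8:H2  best=H2
  + 73.178.0.0/15 (H2) depth=15
  ? 114.40.106.203  path d0:H0→d1:-→d2:-→d3:-→d4:-→d5:-→d6:-→d7:-→d8:-→d9:-→d10:-→d11:-→d12:-→d13:-→d14:-→d15:-→d16:-→d17:-→d18:-→d19:-→d20:-→d21:-→d22:-→d23:-→d24:-→d25:-→d26:-→d27:-→d28:-→d29:-→d30:-→d31:-→d32:H1  best=H1
  ? 73.178.1.237  path d0:H0→d1:-→d2:-→d3:-→d4:-→d5:-→d6:-→d7:-→d8:H2→d9:-→d10:-→d11:-→d12:-→d13:-→d14:H6→d15:H2  best=H2
  + 99.162.0.0/16 (H1) depth=16
  - 73.178.0.0/15 clear@15
  - 114.40.106.203/32 clear@32
  ? 73.176.0.142  path d0:H0→d1:-→d2:-→d3:-→d4:-→d5:-→d6:-→d7:-→d8:H2→d9:-→d10:-→d11:-→d12:-→d13:-→d14:H6  best=H6
  - 0.0.0.0/0 clear@0
  - 73.176.0.0/14 clear@14
  ? 99.162.27.100  path d0:-→d1:-→d2:-→d3:-→d4:-→d5:-→d6:-→d7:-→d8:-→d9:-→d10:-→d11:-→d12:-→d13:-→d14:H5→d15:-→d16:H1  best=H1
  + 64.0.0.0/2 (H3) depth=2
  + 114.40.106.202/31 (H0) depth=31
  + 73.178.0.0/16 (H1) depth=16
  ? 99.160.108.99  path d0:-→d1:-→d2:H3→d3:-→d4:-→d5:-→d6:-→d7:-→d8:-→d9:-→d10:-→d11:-→d12:-→d13:-→d14:H5  best=H5
  - 73.0.0.0/8 clear@8
  ? 99.160.91.22  path d0:-→d1:-→d2:H3→d3:-→d4:-→d5:-→d6:-→d7:-→d8:-→d9:-→d10:-→d11:-→d12:-→d13:-→d14:H5  best=H5
  ? 114.40.106.202  path d0:-→d1:-→d2:H3→d3:-→d4:-→d5:-→d6:-→d7:-→d8:-→d9:-→d10:-→d11:-→d12:-→d13:-→d14:-→d15:-→d16:-→d17:-→d18:-→d19:-→d20:-→d21:-→d22:-→d23:-→d24:-→d25:-→d26:-→d27:-→d28:-→d29:-→d30:-→d31:H0  best=H0
  + 99.162.121.0/24 (H0) depth=24
  + 73.178.212.96/28 (H2) depth=28
  ? 99.162.0.0  path d0:-→d1:-→d2:H3→d3:-→d4:-→d5:-→d6:-→d7:-→d8:-→d9:-→d10:-→d11:-→d12:-→d13:-→d14:H5→d15:-→d16:H1→d17:-  best=H1
  + 114.40.106.192/28 (H6) depth=28
  ? 114.40.106.193  path d0:-→d1:-→d2:H3→d3:-→d4:-→d5:-→d6:-→d7:-→d8:-→d9:-→d10:-→d11:-→d12:-→d13:-→d14:-→d15:-→d16:-→d17:-→d18:-→d19:-→d20:-→d21:-→d22:-→d23:-→d24:-→d25:-→d26:-→d27:-→d28:H6  best=H6
  ? 73.178.16.79  path d0:-→d1:-→d2:H3→d3:-→d4:-→d5:-→d6:-→d7:-→d8:-→d9:-→d10:-→d11:-→d12:-→d13:-→d14:-→d15:-→d16:H1  best=H1
  - 73.178.212.96/28 clear@28
  - 114.40.106.192/28 clear@28
  + 99.0.0.0/8 (H4) depth=8

== LOOKUPS ==
["H1","H2","H1","H2","H6","H1","H5","H5","H0","H1","H6","H1"]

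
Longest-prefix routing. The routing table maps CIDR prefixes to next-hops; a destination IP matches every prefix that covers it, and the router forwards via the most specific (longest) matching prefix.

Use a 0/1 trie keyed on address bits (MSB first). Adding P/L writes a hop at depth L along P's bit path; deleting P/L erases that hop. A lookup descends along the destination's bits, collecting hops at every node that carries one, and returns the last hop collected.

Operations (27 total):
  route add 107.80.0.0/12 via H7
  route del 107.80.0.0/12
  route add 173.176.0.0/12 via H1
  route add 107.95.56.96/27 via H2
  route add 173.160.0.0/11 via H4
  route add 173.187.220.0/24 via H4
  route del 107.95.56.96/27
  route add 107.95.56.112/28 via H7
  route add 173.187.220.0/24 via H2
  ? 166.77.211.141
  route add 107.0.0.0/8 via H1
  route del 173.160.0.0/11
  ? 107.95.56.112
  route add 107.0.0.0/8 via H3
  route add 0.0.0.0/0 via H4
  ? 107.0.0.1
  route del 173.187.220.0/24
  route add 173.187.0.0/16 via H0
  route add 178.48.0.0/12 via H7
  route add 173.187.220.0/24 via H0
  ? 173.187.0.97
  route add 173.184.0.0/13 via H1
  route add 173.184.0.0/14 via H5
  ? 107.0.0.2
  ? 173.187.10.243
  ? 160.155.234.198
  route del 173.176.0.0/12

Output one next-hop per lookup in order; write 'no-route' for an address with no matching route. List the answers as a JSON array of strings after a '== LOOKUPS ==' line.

Process each operation:
  add 107.80.0.0/12 -> H7 at depth 12
  del 107.80.0.0/12 (clear depth 12)
  add 173.176.0.0/12 -> H1 at depth 12
  add 107.95.56.96/27 -> H2 at depth 27
  add 173.160.0.0/11 -> H4 at depth 11
  add 173.187.220.0/24 -> H4 at depth 24
  del 107.95.56.96/27 (clear depth 27)
  add 107.95.56.112/28 -> H7 at depth 28
  add 173.187.220.0/24 -> H2 at depth 24
  Q 166.77.211.141: descend 1010 ; hops seen [∅] ; pick no-route
  add 107.0.0.0/8 -> H1 at depth 8
  del 173.160.0.0/11 (clear depth 11)
  Q 107.95.56.112: descend 0110101101011111001110000111 ; hops seen [H1,H7] ; pick H7
  add 107.0.0.0/8 -> H3 at depth 8
  add 0.0.0.0/0 -> H4 at depth 0
  Q 107.0.0.1: descend 011010110 ; hops seen [H4,H3] ; pick H3
  del 173.187.220.0/24 (clear depth 24)
  add 173.187.0.0/16 -> H0 at depth 16
  add 178.48.0.0/12 -> H7 at depth 12
  add 173.187.220.0/24 -> H0 at depth 24
  Q 173.187.0.97: descend 1010110110111011 ; hops seen [H4,H1,H0] ; pick H0
  add 173.184.0.0/13 -> H1 at depth 13
  add 173.184.0.0/14 -> H5 at depth 14
  Q 107.0.0.2: descend 011010110 ; hops seen [H4,H3] ; pick H3
  Q 173.187.10.243: descend 1010110110111011 ; hops seen [H4,H1,H1,H5,H0] ; pick H0
  Q 160.155.234.198: descend 1010 ; hops seen [H4] ; pick H4
  del 173.176.0.0/12 (clear depth 12)

== LOOKUPS ==
["no-route","H7","H3","H0","H3","H0","H4"]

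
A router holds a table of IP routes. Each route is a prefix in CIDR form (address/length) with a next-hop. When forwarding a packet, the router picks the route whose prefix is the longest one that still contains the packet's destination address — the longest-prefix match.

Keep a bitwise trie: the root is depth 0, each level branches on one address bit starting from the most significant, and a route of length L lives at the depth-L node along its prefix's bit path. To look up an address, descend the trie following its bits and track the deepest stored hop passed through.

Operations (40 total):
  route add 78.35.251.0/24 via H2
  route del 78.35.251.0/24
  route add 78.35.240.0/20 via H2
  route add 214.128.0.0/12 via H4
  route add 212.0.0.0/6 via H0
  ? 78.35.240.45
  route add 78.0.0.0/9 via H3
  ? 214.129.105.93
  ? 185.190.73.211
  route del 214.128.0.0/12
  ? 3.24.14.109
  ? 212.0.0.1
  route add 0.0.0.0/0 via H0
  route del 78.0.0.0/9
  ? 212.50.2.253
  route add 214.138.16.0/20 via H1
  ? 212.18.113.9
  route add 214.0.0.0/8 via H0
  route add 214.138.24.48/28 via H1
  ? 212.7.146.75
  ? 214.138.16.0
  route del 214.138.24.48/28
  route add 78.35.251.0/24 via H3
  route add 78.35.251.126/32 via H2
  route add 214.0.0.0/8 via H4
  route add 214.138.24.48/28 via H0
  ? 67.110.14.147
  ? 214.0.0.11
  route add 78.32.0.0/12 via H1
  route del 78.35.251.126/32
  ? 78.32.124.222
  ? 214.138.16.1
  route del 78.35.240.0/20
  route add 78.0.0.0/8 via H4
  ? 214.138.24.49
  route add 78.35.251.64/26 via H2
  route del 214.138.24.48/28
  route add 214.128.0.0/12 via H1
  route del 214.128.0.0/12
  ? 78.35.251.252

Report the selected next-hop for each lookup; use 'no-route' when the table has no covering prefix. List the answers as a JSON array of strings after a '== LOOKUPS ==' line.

Apply in order:
  add 78.35.251.0/24 -> H2 at depth 24
  - 78.35.251.0/24 clear@24
  add 78.35.240.0/20 -> H2 at depth 20
  add 214.128.0.0/12 -> H4 at depth 12
  add 212.0.0.0/6 -> H0 at depth 6
  ? 78.35.240.45  path d0:-→d1:-→d2:-→d3:-→d4:-→d5:-→d6:-→d7:-→d8:-→d9:-→d10:-→d11:-→d12:-→d13:-→d14:-→d15:-→d16:-→d17:-→d18:-→d19:-→d20:H2  best=H2
  add 78.0.0.0/9 -> H3 at depth 9
  ? 214.129.105.93  path d0:-→d1:-→d2:-→d3:-→d4:-→d5:-→d6:H0→d7:-→d8:-→d9:-→d10:-→d11:-→d12:H4  best=H4
  ? 185.190.73.211  path d0:-→d1:-  best=no-route
  - 214.128.0.0/12 clear@12
  ? 3.24.14.109  path d0:-→d1:-  best=no-route
  ? 212.0.0.1  path d0:-→d1:-→d2:-→d3:-→d4:-→d5:-→d6:H0  best=H0
  add 0.0.0.0/0 -> H0 at depth 0
  - 78.0.0.0/9 clear@9
  ? 212.50.2.253  path d0:H0→d1:-→d2:-→d3:-→d4:-→d5:-→d6:H0  best=H0
  add 214.138.16.0/20 -> H1 at depth 20
  ? 212.18.113.9  path d0:H0→d1:-→d2:-→d3:-→d4:-→d5:-→d6:H0  best=H0
  add 214.0.0.0/8 -> H0 at depth 8
  add 214.138.24.48/28 -> H1 at depth 28
  ? 212.7.146.75  path d0:H0→d1:-→d2:-→d3:-→d4:-→d5:-→d6:H0  best=H0
  ? 214.138.16.0  path d0:H0→d1:-→d2:-→d3:-→d4:-→d5:-→d6:H0→d7:-→d8:H0→d9:-→d10:-→d11:-→d12:-→d13:-→d14:-→d15:-→d16:-→d17:-→d18:-→d19:-→d20:H1  best=H1
  - 214.138.24.48/28 clear@28
  add 78.35.251.0/24 -> H3 at depth 24
  add 78.35.251.126/32 -> H2 at depth 32
  add 214.0.0.0/8 -> H4 at depth 8
  add 214.138.24.48/28 -> H0 at depth 28
  ? 67.110.14.147  path d0:H0→d1:-→d2:-→d3:-→d4:-  best=H0
  ? 214.0.0.11  path d0:H0→d1:-→d2:-→d3:-→d4:-→d5:-→d6:H0→d7:-→d8:H4  best=H4
  add 78.32.0.0/12 -> H1 at depth 12
  - 78.35.251.126/32 clear@32
  ? 78.32.124.222  path d0:H0→d1:-→d2:-→d3:-→d4:-→d5:-→d6:-→d7:-→d8:-→d9:-→d10:-→d11:-→d12:H1→d13:-→d14:-  best=H1
  ? 214.138.16.1  path d0:H0→d1:-→d2:-→d3:-→d4:-→d5:-→d6:H0→d7:-→d8:H4→d9:-→d10:-→d11:-→d12:-→d13:-→d14:-→d15:-→d16:-→d17:-→d18:-→d19:-→d20:H1  best=H1
  - 78.35.240.0/20 clear@20
  add 78.0.0.0/8 -> H4 at depth 8
  ? 214.138.24.49  path d0:H0→d1:-→d2:-→d3:-→d4:-→d5:-→d6:H0→d7:-→d8:H4→d9:-→d10:-→d11:-→d12:-→d13:-→d14:-→d15:-→d16:-→d17:-→d18:-→d19:-→d20:H1→d21:-→d22:-→d23:-→d24:-→d25:-→d26:-→d27:-→d28:H0  best=H0
  add 78.35.251.64/26 -> H2 at depth 26
  - 214.138.24.48/28 clear@28
  add 214.128.0.0/12 -> H1 at depth 12
  - 214.128.0.0/12 clear@12
  ? 78.35.251.252  path d0:H0→d1:-→d2:-→d3:-→d4:-→d5:-→d6:-→d7:-→d8:H4→d9:-→d10:-→d11:-→d12:H1→d13:-→d14:-→d15:-→d16:-→d17:-→d18:-→d19:-→d20:-→d21:-→d22:-→d23:-→d24:H3  best=H3

== LOOKUPS ==
["H2","H4","no-route","no-route","H0","H0","H0","H0","H1","H0","H4","H1","H1","H0","H3"]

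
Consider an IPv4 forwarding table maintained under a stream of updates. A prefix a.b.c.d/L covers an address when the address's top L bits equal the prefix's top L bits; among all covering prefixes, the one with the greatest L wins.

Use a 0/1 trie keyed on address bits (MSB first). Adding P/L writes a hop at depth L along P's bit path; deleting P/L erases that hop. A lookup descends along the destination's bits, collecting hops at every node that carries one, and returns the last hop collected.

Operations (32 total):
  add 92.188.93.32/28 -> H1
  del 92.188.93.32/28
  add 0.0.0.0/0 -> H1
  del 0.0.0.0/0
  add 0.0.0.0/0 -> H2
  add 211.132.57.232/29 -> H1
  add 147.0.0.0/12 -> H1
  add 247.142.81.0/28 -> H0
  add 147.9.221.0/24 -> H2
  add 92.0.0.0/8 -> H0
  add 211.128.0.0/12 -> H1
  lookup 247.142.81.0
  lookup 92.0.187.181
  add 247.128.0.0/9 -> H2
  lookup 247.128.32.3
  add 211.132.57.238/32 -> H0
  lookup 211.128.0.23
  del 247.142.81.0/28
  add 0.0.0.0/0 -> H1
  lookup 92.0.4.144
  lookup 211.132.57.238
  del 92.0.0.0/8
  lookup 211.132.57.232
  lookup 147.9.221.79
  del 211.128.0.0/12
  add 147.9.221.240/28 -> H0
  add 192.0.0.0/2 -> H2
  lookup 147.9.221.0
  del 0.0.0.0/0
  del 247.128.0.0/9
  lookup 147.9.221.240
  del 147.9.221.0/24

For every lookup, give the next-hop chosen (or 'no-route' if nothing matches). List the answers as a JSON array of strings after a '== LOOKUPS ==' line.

Process each operation:
  add 92.188.93.32/28 -> H1 at depth 28
  del 92.188.93.32/28 (clear depth 28)
  add 0.0.0.0/0 -> H1 at depth 0
  del 0.0.0.0/0 (clear depth 0)
  add 0.0.0.0/0 -> H2 at depth 0
  add 211.132.57.232/29 -> H1 at depth 29
  add 147.0.0.0/12 -> H1 at depth 12
  add 247.142.81.0/28 -> H0 at depth 28
  add 147.9.221.0/24 -> H2 at depth 24
  add 92.0.0.0/8 -> H0 at depth 8
  add 211.128.0.0/12 -> H1 at depth 12
  ? 247.142.81.0  path d0:H2→d1:-→d2:-→d3:-→d4:-→d5:-→d6:-→d7:-→d8:-→d9:-→d10:-→d11:-→d12:-→d13:-→d14:-→d15:-→d16:-→d17:-→d18:-→d19:-→d20:-→d21:-→d22:-→d23:-→d24:-→d25:-→d26:-→d27:-→d28:H0  best=H0
  ? 92.0.187.181  path d0:H2→d1:-→d2:-→d3:-→d4:-→d5:-→d6:-→d7:-→d8:H0  best=H0
  add 247.128.0.0/9 -> H2 at depth 9
  ? 247.128.32.3  path d0:H2→d1:-→d2:-→d3:-→d4:-→d5:-→d6:-→d7:-→d8:-→d9:H2→d10:-→d11:-→d12:-  best=H2
  add 211.132.57.238/32 -> H0 at depth 32
  ? 211.128.0.23  path d0:H2→d1:-→d2:-→d3:-→d4:-→d5:-→d6:-→d7:-→d8:-→d9:-→d10:-→d11:-→d12:H1→d13:-  best=H1
  del 247.142.81.0/28 (clear depth 28)
  add 0.0.0.0/0 -> H1 at depth 0
  ? 92.0.4.144  path d0:H1→d1:-→d2:-→d3:-→d4:-→d5:-→d6:-→d7:-→d8:H0  best=H0
  ? 211.132.57.238  path d0:H1→d1:-→d2:-→d3:-→d4:-→d5:-→d6:-→d7:-→d8:-→d9:-→d10:-→d11:-→d12:H1→d13:-→d14:-→d15:-→d16:-→d17:-→d18:-→d19:-→d20:-→d21:-→d22:-→d23:-→d24:-→d25:-→d26:-→d27:-→d28:-→d29:H1→d30:-→d31:-→d32:H0  best=H0
  del 92.0.0.0/8 (clear depth 8)
  ? 211.132.57.232  path d0:H1→d1:-→d2:-→d3:-→d4:-→d5:-→d6:-→d7:-→d8:-→d9:-→d10:-→d11:-→d12:H1→d13:-→d14:-→d15:-→d16:-→d17:-→d18:-→d19:-→d20:-→d21:-→d22:-→d23:-→d24:-→d25:-→d26:-→d27:-→d28:-→d29:H1  best=H1
  ? 147.9.221.79  path d0:H1→d1:-→d2:-→d3:-→d4:-→d5:-→d6:-→d7:-→d8:-→d9:-→d10:-→d11:-→d12:H1→d13:-→d14:-→d15:-→d16:-→d17:-→d18:-→d19:-→d20:-→d21:-→d22:-→d23:-→d24:H2  best=H2
  del 211.128.0.0/12 (clear depth 12)
  add 147.9.221.240/28 -> H0 at depth 28
  add 192.0.0.0/2 -> H2 at depth 2
  ? 147.9.221.0  path d0:H1→d1:-→d2:-→d3:-→d4:-→d5:-→d6:-→d7:-→d8:-→d9:-→d10:-→d11:-→d12:H1→d13:-→d14:-→d15:-→d16:-→d17:-→d18:-→d19:-→d20:-→d21:-→d22:-→d23:-→d24:H2  best=H2
  del 0.0.0.0/0 (clear depth 0)
  del 247.128.0.0/9 (clear depth 9)
  ? 147.9.221.240  path d0:-→d1:-→d2:-→d3:-→d4:-→d5:-→d6:-→d7:-→d8:-→d9:-→d10:-→d11:-→d12:H1→d13:-→d14:-→d15:-→d16:-→d17:-→d18:-→d19:-→d20:-→d21:-→d22:-→d23:-→d24:H2→d25:-→d26:-→d27:-→d28:H0  best=H0
  del 147.9.221.0/24 (clear depth 24)

== LOOKUPS ==
["H0","H0","H2","H1","H0","H0","H1","H2","H2","H0"]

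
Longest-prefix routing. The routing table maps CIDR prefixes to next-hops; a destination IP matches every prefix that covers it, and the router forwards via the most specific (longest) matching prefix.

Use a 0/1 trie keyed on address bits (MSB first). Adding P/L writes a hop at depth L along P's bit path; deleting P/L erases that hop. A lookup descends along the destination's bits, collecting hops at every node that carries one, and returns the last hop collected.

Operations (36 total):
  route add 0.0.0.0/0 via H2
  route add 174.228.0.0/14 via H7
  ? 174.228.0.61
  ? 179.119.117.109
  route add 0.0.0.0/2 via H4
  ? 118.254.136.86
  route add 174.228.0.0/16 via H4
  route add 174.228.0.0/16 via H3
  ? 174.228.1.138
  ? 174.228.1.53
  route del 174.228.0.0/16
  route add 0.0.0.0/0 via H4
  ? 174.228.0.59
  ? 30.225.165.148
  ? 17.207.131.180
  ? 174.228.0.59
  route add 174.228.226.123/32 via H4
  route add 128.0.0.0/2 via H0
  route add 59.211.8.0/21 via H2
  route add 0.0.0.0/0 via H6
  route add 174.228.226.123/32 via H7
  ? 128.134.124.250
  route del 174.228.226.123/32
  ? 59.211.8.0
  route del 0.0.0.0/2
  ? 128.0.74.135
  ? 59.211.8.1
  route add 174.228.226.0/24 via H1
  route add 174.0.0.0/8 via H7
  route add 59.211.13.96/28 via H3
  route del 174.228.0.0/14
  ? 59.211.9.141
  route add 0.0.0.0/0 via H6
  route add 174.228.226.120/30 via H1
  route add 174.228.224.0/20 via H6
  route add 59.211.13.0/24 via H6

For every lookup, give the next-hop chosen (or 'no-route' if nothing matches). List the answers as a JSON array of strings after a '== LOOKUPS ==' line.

Process each operation:
  add 0.0.0.0/0 -> H2 at depth 0
  add 174.228.0.0/14 -> H7 at depth 14
  Q 174.228.0.61: descend 10101110111001 ; hops seen [H2,H7] ; pick H7
  Q 179.119.117.109: descend 101 ; hops seen [H2] ; pick H2
  add 0.0.0.0/2 -> H4 at depth 2
  Q 118.254.136.86: descend 0 ; hops seen [H2] ; pick H2
  add 174.228.0.0/16 -> H4 at depth 16
  add 174.228.0.0/16 -> H3 at depth 16
  Q 174.228.1.138: descend 1010111011100100 ; hops seen [H2,H7,H3] ; pick H3
  Q 174.228.1.53: descend 1010111011100100 ; hops seen [H2,H7,H3] ; pick H3
  del 174.228.0.0/16 (clear depth 16)
  add 0.0.0.0/0 -> H4 at depth 0
  Q 174.228.0.59: descend 1010111011100100 ; hops seen [H4,H7] ; pick H7
  Q 30.225.165.148: descend 00 ; hops seen [H4,H4] ; pick H4
  Q 17.207.131.180: descend 00 ; hops seen [H4,H4] ; pick H4
  Q 174.228.0.59: descend 1010111011100100 ; hops seen [H4,H7] ; pick H7
  add 174.228.226.123/32 -> H4 at depth 32
  add 128.0.0.0/2 -> H0 at depth 2
  add 59.211.8.0/21 -> H2 at depth 21
  add 0.0.0.0/0 -> H6 at depth 0
  add 174.228.226.123/32 -> H7 at depth 32
  Q 128.134.124.250: descend 10 ; hops seen [H6,H0] ; pick H0
  del 174.228.226.123/32 (clear depth 32)
  Q 59.211.8.0: descend 001110111101001100001 ; hops seen [H6,H4,H2] ; pick H2
  del 0.0.0.0/2 (clear depth 2)
  Q 128.0.74.135: descend 10 ; hops seen [H6,H0] ; pick H0
  Q 59.211.8.1: descend 001110111101001100001 ; hops seen [H6,H2] ; pick H2
  add 174.228.226.0/24 -> H1 at depth 24
  add 174.0.0.0/8 -> H7 at depth 8
  add 59.211.13.96/28 -> H3 at depth 28
  del 174.228.0.0/14 (clear depth 14)
  Q 59.211.9.141: descend 001110111101001100001 ; hops seen [H6,H2] ; pick H2
  add 0.0.0.0/0 -> H6 at depth 0
  add 174.228.226.120/30 -> H1 at depth 30
  add 174.228.224.0/20 -> H6 at depth 20
  add 59.211.13.0/24 -> H6 at depth 24

== LOOKUPS ==
["H7","H2","H2","H3","H3","H7","H4","H4","H7","H0","H2","H0","H2","H2"]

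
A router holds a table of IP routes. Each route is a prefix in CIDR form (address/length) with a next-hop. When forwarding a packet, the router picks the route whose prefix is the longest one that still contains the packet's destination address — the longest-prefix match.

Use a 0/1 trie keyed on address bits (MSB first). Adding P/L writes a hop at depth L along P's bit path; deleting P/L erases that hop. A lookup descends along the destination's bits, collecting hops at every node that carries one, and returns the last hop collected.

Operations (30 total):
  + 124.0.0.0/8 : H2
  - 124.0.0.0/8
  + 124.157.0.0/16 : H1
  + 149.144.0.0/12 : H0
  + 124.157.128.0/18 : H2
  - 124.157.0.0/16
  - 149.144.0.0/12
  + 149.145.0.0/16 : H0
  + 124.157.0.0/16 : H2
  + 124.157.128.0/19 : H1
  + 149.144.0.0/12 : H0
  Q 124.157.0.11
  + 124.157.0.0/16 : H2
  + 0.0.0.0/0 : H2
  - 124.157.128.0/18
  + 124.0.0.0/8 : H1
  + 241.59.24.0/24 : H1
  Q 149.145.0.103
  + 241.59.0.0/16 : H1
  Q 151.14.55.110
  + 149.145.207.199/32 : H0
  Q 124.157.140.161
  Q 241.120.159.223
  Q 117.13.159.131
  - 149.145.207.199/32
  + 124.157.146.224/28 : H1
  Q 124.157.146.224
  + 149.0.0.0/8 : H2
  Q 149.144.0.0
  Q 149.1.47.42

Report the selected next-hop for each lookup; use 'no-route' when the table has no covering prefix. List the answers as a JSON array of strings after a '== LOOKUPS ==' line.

Process each operation:
  + 124.0.0.0/8 (H2) depth=8
  - 124.0.0.0/8 clear@8
  + 124.157.0.0/16 (H1) depth=16
  + 149.144.0.0/12 (H0) depth=12
  + 124.157.128.0/18 (H2) depth=18
  - 124.157.0.0/16 clear@16
  - 149.144.0.0/12 clear@12
  + 149.145.0.0/16 (H0) depth=16
  + 124.157.0.0/16 (H2) depth=16
  + 124.157.128.0/19 (H1) depth=19
  + 149.144.0.0/12 (H0) depth=12
  ? 124.157.0.11  path d0:-→d1:-→d2:-→d3:-→d4:-→d5:-→d6:-→d7:-→d8:-→d9:-→d10:-→d11:-→d12:-→d13:-→d14:-→d15:-→d16:H2  best=H2
  + 124.157.0.0/16 (H2) depth=16
  + 0.0.0.0/0 (H2) depth=0
  - 124.157.128.0/18 clear@18
  + 124.0.0.0/8 (H1) depth=8
  + 241.59.24.0/24 (H1) depth=24
  ? 149.145.0.103  path d0:H2→d1:-→d2:-→d3:-→d4:-→d5:-→d6:-→d7:-→d8:-→d9:-→d10:-→d11:-→d12:H0→d13:-→d14:-→d15:-→d16:H0  best=H0
  + 241.59.0.0/16 (H1) depth=16
  ? 151.14.55.110  path d0:H2→d1:-→d2:-→d3:-→d4:-→d5:-→d6:-  best=H2
  + 149.145.207.199/32 (H0) depth=32
  ? 124.157.140.161  path d0:H2→d1:-→d2:-→d3:-→d4:-→d5:-→d6:-→d7:-→d8:H1→d9:-→d10:-→d11:-→d12:-→d13:-→d14:-→d15:-→d16:H2→d17:-→d18:-→d19:H1  best=H1
  ? 241.120.159.223  path d0:H2→d1:-→d2:-→d3:-→d4:-→d5:-→d6:-→d7:-→d8:-→d9:-  best=H2
  ? 117.13.159.131  path d0:H2→d1:-→d2:-→d3:-→d4:-  best=H2
  - 149.145.207.199/32 clear@32
  + 124.157.146.224/28 (H1) depth=28
  ? 124.157.146.224  path d0:H2→d1:-→d2:-→d3:-→d4:-→d5:-→d6:-→d7:-→d8:H1→d9:-→d10:-→d11:-→d12:-→d13:-→d14:-→d15:-→d16:H2→d17:-→d18:-→d19:H1→d20:-→d21:-→d22:-→d23:-→d24:-→d25:-→d26:-→d27:-→d28:H1  best=H1
  + 149.0.0.0/8 (H2) depth=8
  ? 149.144.0.0  path d0:H2→d1:-→d2:-→d3:-→d4:-→d5:-→d6:-→d7:-→d8:H2→d9:-→d10:-→d11:-→d12:H0→d13:-→d14:-→d15:-  best=H0
  ? 149.1.47.42  path d0:H2→d1:-→d2:-→d3:-→d4:-→d5:-→d6:-→d7:-→d8:H2  best=H2

== LOOKUPS ==
["H2","H0","H2","H1","H2","H2","H1","H0","H2"]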